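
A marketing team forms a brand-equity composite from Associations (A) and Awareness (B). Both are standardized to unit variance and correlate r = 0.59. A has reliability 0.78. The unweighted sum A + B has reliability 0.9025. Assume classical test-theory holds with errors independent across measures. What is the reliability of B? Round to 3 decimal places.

0.910

Var(A+B) = 2 + 2·0.59 = 3.180.
True-score variance = ρ_A + ρ_B + 2·0.59, so 0.9025 = (0.78 + ρ_B + 1.18) / 3.180.
ρ_B = 0.9025·3.180 − 0.78 − 1.18 = 0.910.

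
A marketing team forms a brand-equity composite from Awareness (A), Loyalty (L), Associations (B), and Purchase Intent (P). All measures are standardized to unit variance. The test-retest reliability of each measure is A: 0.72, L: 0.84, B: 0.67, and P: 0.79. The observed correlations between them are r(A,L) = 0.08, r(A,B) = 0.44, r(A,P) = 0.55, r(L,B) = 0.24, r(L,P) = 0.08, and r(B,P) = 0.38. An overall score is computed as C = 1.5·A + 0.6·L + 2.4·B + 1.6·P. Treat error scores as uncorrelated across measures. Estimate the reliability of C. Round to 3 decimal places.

0.849

Var(C) = 1.5² + 0.6² + 2.4² + 1.6² + 2·[0.9·0.08 + 3.6·0.44 + 2.4·0.55 + 1.44·0.24 + 0.96·0.08 + 3.84·0.38] = 10.93 + 9.7152 = 20.6452.
With uncorrelated errors the cross-covariances are all true-score covariance, so they carry over unchanged; only the diagonal terms shrink to ρᵢσᵢ².
True-score variance = [1.5²·0.72 + 0.6²·0.84 + 2.4²·0.67 + 1.6²·0.79] + 9.7152 = 7.804 + 9.7152 = 17.5192.
Reliability = 17.5192 / 20.6452 = 0.849.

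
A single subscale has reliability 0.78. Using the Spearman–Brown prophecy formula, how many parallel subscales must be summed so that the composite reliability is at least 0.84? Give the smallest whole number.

2

k ≥ ρ*(1−ρ₁)/(ρ₁(1−ρ*)) = 0.84·0.22 / (0.78·0.16) = 1.481.
Smallest integer k = 2.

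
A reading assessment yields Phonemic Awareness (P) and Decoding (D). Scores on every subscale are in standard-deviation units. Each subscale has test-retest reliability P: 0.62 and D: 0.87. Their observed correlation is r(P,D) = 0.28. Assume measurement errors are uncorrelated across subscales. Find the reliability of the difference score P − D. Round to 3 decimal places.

Var(P−D) = 1 + 1 − 2·0.28 = 2 − 0.56 = 1.44.
With uncorrelated errors the cross-covariances are all true-score covariance, so they carry over unchanged; only the diagonal terms shrink to ρᵢσᵢ².
True-score variance = [0.62 + 0.87] − 0.56 = 1.49 − 0.56 = 0.93.
Reliability = 0.93 / 1.44 = 0.646.

0.646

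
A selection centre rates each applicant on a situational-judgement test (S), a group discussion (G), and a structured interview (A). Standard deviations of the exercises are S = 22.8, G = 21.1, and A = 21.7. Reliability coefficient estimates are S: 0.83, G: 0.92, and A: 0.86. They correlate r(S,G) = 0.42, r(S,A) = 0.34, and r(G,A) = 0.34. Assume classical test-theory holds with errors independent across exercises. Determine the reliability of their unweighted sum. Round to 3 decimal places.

0.924

Var(S+G+A) = 22.8² + 21.1² + 21.7² + 2·[22.8·21.1·0.42 + 22.8·21.7·0.34 + 21.1·21.7·0.34] = 1435.94 + 1051.9 = 2487.84.
Under uncorrelated errors the observed covariances equal the true-score covariances, so only the own-variance terms attenuate.
True-score variance = [22.8²·0.83 + 21.1²·0.92 + 21.7²·0.86] + 1051.9 = 1246.03 + 1051.9 = 2297.92.
Reliability = 2297.92 / 2487.84 = 0.924.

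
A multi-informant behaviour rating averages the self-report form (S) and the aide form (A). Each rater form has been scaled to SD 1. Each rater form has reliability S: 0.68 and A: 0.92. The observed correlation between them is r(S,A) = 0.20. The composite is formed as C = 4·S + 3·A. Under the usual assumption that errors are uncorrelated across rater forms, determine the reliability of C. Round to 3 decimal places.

0.804

Var(C) = 4² + 3² + 2·[12·0.20] = 25 + 4.8 = 29.8.
With uncorrelated errors the cross-covariances are all true-score covariance, so they carry over unchanged; only the diagonal terms shrink to ρᵢσᵢ².
True-score variance = [4²·0.68 + 3²·0.92] + 4.8 = 19.16 + 4.8 = 23.96.
Reliability = 23.96 / 29.8 = 0.804.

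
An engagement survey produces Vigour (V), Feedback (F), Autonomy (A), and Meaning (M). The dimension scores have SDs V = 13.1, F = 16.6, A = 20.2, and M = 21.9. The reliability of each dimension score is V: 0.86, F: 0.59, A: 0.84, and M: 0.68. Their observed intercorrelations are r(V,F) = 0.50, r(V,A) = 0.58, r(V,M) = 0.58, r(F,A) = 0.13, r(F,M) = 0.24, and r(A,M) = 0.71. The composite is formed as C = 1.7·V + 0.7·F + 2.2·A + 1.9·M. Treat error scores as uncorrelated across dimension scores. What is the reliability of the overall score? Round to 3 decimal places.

Var(C) = 1.7²·13.1² + 0.7²·16.6² + 2.2²·20.2² + 1.9²·21.9² + 2·[1.19·13.1·16.6·0.50 + 3.74·13.1·20.2·0.58 + 3.23·13.1·21.9·0.58 + 1.54·16.6·20.2·0.13 + 1.33·16.6·21.9·0.24 + 4.18·20.2·21.9·0.71] = 4337.28 + 5473.86 = 9811.14.
Under uncorrelated errors the observed covariances equal the true-score covariances, so only the own-variance terms attenuate.
True-score variance = [1.7²·13.1²·0.86 + 0.7²·16.6²·0.59 + 2.2²·20.2²·0.84 + 1.9²·21.9²·0.68] + 5473.86 = 3342.46 + 5473.86 = 8816.32.
Reliability = 8816.32 / 9811.14 = 0.899.

0.899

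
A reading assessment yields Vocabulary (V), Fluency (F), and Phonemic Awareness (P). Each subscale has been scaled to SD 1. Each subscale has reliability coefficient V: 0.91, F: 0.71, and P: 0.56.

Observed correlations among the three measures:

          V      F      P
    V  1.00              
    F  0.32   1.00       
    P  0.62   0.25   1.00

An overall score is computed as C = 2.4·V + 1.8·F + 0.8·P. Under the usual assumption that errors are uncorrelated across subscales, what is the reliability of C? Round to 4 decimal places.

0.8878

Var(C) = 2.4² + 1.8² + 0.8² + 2·[4.32·0.32 + 1.92·0.62 + 1.44·0.25] = 9.64 + 5.8656 = 15.5056.
Under uncorrelated errors the observed covariances equal the true-score covariances, so only the own-variance terms attenuate.
True-score variance = [2.4²·0.91 + 1.8²·0.71 + 0.8²·0.56] + 5.8656 = 7.9004 + 5.8656 = 13.766.
Reliability = 13.766 / 15.5056 = 0.8878.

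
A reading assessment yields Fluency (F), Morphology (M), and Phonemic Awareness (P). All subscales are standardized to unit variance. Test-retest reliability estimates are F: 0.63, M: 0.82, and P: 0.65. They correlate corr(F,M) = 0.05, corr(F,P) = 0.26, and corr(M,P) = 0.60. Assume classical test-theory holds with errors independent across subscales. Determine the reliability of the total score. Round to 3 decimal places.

Var(F+M+P) = 3 + 2·[0.05 + 0.26 + 0.60] = 3 + 1.82 = 4.82.
Under uncorrelated errors the observed covariances equal the true-score covariances, so only the own-variance terms attenuate.
True-score variance = [0.63 + 0.82 + 0.65] + 1.82 = 2.1 + 1.82 = 3.92.
Reliability = 3.92 / 4.82 = 0.813.

0.813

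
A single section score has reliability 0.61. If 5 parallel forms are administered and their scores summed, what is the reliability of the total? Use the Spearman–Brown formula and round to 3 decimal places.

ρ_k = kρ / (1 + (k−1)ρ) = 5·0.61 / (1 + 4·0.61) = 3.050 / 3.440 = 0.887.

0.887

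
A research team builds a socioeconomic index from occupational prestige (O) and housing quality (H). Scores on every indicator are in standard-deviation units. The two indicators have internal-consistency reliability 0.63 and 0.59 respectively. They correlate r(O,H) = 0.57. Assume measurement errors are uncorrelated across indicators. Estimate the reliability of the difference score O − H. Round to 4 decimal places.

Var(O−H) = 1 + 1 − 2·0.57 = 2 − 1.14 = 0.86.
With uncorrelated errors the cross-covariances are all true-score covariance, so they carry over unchanged; only the diagonal terms shrink to ρᵢσᵢ².
True-score variance = [0.63 + 0.59] − 1.14 = 1.22 − 1.14 = 0.08.
Reliability = 0.08 / 0.86 = 0.0930.

0.0930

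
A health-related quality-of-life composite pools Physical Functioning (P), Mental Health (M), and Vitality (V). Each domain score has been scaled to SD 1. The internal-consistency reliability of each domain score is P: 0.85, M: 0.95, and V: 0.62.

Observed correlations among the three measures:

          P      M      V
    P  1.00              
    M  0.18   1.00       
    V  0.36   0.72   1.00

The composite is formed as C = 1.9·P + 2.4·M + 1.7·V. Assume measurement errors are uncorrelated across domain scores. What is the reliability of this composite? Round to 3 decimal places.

Var(C) = 1.9² + 2.4² + 1.7² + 2·[4.56·0.18 + 3.23·0.36 + 4.08·0.72] = 12.26 + 9.8424 = 22.1024.
Because errors are independent across components, Cov(Tᵢ,Tⱼ) = Cov(Xᵢ,Xⱼ); the off-diagonal part of the true-score variance is the same as above.
True-score variance = [1.9²·0.85 + 2.4²·0.95 + 1.7²·0.62] + 9.8424 = 10.3323 + 9.8424 = 20.1747.
Reliability = 20.1747 / 22.1024 = 0.913.

0.913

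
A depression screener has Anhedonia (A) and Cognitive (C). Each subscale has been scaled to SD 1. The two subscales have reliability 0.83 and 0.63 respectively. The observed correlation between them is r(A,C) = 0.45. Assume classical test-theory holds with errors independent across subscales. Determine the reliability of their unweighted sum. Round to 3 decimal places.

Var(A+C) = 2 + 2·[0.45] = 2 + 0.9 = 2.9.
With uncorrelated errors the cross-covariances are all true-score covariance, so they carry over unchanged; only the diagonal terms shrink to ρᵢσᵢ².
True-score variance = [0.83 + 0.63] + 0.9 = 1.46 + 0.9 = 2.36.
Reliability = 2.36 / 2.9 = 0.814.

0.814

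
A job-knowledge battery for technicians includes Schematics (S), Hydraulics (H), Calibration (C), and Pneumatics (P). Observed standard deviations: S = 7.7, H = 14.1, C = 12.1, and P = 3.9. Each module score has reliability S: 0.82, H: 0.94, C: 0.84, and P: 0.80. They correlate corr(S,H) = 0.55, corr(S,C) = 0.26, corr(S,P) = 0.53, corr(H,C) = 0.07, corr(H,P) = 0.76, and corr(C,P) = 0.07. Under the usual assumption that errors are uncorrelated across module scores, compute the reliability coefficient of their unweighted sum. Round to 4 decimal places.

0.9331

Var(S+H+C+P) = 7.7² + 14.1² + 12.1² + 3.9² + 2·[7.7·14.1·0.55 + 7.7·12.1·0.26 + 7.7·3.9·0.53 + 14.1·12.1·0.07 + 14.1·3.9·0.76 + 12.1·3.9·0.07] = 419.72 + 313.784 = 733.504.
Under uncorrelated errors the observed covariances equal the true-score covariances, so only the own-variance terms attenuate.
True-score variance = [7.7²·0.82 + 14.1²·0.94 + 12.1²·0.84 + 3.9²·0.80] + 313.784 = 370.652 + 313.784 = 684.436.
Reliability = 684.436 / 733.504 = 0.9331.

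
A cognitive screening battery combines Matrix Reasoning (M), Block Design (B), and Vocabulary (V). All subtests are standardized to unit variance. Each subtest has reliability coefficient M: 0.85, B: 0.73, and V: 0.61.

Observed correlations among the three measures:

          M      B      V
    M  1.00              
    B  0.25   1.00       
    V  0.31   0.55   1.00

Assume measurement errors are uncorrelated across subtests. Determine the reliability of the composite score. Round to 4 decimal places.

Var(M+B+V) = 3 + 2·[0.25 + 0.31 + 0.55] = 3 + 2.22 = 5.22.
With uncorrelated errors the cross-covariances are all true-score covariance, so they carry over unchanged; only the diagonal terms shrink to ρᵢσᵢ².
True-score variance = [0.85 + 0.73 + 0.61] + 2.22 = 2.19 + 2.22 = 4.41.
Reliability = 4.41 / 5.22 = 0.8448.

0.8448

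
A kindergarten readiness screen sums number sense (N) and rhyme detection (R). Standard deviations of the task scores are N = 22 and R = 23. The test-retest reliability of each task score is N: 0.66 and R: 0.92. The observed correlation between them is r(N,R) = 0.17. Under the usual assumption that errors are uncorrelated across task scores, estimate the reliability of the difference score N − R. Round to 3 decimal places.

0.754

Var(N−R) = 22² + 23² − 2·22·23·0.17 = 1013 − 172.04 = 840.96.
Because errors are independent across components, Cov(Tᵢ,Tⱼ) = Cov(Xᵢ,Xⱼ); the off-diagonal part of the true-score variance is the same as above.
True-score variance = [22²·0.66 + 23²·0.92] − 172.04 = 806.12 − 172.04 = 634.08.
Reliability = 634.08 / 840.96 = 0.754.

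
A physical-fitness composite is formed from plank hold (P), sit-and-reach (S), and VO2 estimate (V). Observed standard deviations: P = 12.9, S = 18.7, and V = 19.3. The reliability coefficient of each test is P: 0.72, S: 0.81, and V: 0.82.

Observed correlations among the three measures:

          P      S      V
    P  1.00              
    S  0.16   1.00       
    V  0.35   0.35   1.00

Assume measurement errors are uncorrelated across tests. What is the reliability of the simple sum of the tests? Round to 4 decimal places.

Var(P+S+V) = 12.9² + 18.7² + 19.3² + 2·[12.9·18.7·0.16 + 12.9·19.3·0.35 + 18.7·19.3·0.35] = 888.59 + 504.11 = 1392.7.
Under uncorrelated errors the observed covariances equal the true-score covariances, so only the own-variance terms attenuate.
True-score variance = [12.9²·0.72 + 18.7²·0.81 + 19.3²·0.82] + 504.11 = 708.506 + 504.11 = 1212.62.
Reliability = 1212.62 / 1392.7 = 0.8707.

0.8707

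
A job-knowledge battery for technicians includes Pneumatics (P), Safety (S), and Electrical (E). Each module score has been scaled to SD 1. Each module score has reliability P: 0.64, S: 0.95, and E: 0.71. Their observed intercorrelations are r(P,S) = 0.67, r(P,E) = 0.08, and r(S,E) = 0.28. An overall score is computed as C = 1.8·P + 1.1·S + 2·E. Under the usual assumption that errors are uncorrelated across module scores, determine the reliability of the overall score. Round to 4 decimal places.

0.8151

Var(C) = 1.8² + 1.1² + 2² + 2·[1.98·0.67 + 3.6·0.08 + 2.2·0.28] = 8.45 + 4.4612 = 12.9112.
Under uncorrelated errors the observed covariances equal the true-score covariances, so only the own-variance terms attenuate.
True-score variance = [1.8²·0.64 + 1.1²·0.95 + 2²·0.71] + 4.4612 = 6.0631 + 4.4612 = 10.5243.
Reliability = 10.5243 / 12.9112 = 0.8151.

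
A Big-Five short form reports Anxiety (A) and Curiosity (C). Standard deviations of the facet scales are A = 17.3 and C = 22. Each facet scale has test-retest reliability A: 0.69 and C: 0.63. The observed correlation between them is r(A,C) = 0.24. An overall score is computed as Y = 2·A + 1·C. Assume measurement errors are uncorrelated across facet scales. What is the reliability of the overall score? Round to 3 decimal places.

0.731

Var(Y) = 2²·17.3² + 22² + 2·[2·17.3·22·0.24] = 1681.16 + 365.376 = 2046.54.
With uncorrelated errors the cross-covariances are all true-score covariance, so they carry over unchanged; only the diagonal terms shrink to ρᵢσᵢ².
True-score variance = [2²·17.3²·0.69 + 22²·0.63] + 365.376 = 1130.96 + 365.376 = 1496.34.
Reliability = 1496.34 / 2046.54 = 0.731.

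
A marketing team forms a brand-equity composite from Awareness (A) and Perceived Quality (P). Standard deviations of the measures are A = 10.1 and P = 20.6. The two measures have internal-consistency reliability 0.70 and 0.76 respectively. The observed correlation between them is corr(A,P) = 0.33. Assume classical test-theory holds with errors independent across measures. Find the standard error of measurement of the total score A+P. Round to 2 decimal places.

11.51

Var(total) = 526.37 + 137.32 = 663.69.
True-score variance = 393.921 + 137.32 = 531.24, so reliability = 0.8004.
Error variance = 663.69 − 531.24 = 132.449; SEM = √132.449 = 11.51.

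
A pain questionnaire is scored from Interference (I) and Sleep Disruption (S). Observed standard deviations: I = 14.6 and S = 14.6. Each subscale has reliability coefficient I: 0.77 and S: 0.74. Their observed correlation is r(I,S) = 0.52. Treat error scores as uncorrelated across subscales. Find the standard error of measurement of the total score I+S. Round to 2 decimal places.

10.22

Var(total) = 426.32 + 221.686 = 648.006.
True-score variance = 321.872 + 221.686 = 543.558, so reliability = 0.8388.
Error variance = 648.006 − 543.558 = 104.448; SEM = √104.448 = 10.22.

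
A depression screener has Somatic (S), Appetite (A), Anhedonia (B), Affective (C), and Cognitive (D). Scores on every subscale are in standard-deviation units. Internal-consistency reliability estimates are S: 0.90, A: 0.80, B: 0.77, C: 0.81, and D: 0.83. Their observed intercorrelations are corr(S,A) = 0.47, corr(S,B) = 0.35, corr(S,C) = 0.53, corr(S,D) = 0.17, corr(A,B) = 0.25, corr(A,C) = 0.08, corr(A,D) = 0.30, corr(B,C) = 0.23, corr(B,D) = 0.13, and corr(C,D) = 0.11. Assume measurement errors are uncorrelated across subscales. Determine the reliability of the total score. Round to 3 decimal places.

Var(S+A+B+C+D) = 5 + 2·[0.47 + 0.35 + 0.53 + 0.17 + 0.25 + 0.08 + 0.30 + 0.23 + 0.13 + 0.11] = 5 + 5.24 = 10.24.
Under uncorrelated errors the observed covariances equal the true-score covariances, so only the own-variance terms attenuate.
True-score variance = [0.90 + 0.80 + 0.77 + 0.81 + 0.83] + 5.24 = 4.11 + 5.24 = 9.35.
Reliability = 9.35 / 10.24 = 0.913.

0.913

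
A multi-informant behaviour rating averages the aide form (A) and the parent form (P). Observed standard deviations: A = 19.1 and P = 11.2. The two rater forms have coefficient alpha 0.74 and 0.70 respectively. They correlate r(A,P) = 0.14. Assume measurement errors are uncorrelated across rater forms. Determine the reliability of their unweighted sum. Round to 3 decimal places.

Var(A+P) = 19.1² + 11.2² + 2·[19.1·11.2·0.14] = 490.25 + 59.8976 = 550.148.
Because errors are independent across components, Cov(Tᵢ,Tⱼ) = Cov(Xᵢ,Xⱼ); the off-diagonal part of the true-score variance is the same as above.
True-score variance = [19.1²·0.74 + 11.2²·0.70] + 59.8976 = 357.767 + 59.8976 = 417.665.
Reliability = 417.665 / 550.148 = 0.759.

0.759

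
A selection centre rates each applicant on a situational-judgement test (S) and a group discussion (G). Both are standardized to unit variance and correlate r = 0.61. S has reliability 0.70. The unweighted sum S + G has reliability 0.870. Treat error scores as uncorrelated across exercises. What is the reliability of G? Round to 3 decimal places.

Var(S+G) = 2 + 2·0.61 = 3.220.
True-score variance = ρ_S + ρ_G + 2·0.61, so 0.870 = (0.70 + ρ_G + 1.22) / 3.220.
ρ_G = 0.870·3.220 − 0.70 − 1.22 = 0.881.

0.881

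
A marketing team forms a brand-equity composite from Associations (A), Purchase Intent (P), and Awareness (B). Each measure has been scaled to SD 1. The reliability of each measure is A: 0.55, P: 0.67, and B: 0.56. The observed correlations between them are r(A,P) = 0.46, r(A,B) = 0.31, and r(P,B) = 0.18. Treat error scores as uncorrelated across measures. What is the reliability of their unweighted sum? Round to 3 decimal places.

Var(A+P+B) = 3 + 2·[0.46 + 0.31 + 0.18] = 3 + 1.9 = 4.9.
With uncorrelated errors the cross-covariances are all true-score covariance, so they carry over unchanged; only the diagonal terms shrink to ρᵢσᵢ².
True-score variance = [0.55 + 0.67 + 0.56] + 1.9 = 1.78 + 1.9 = 3.68.
Reliability = 3.68 / 4.9 = 0.751.

0.751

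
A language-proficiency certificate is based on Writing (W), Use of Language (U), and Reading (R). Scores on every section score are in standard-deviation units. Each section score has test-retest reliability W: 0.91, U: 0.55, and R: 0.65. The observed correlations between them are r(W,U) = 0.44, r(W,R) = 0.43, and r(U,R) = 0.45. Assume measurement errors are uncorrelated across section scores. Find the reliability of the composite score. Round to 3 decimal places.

0.842

Var(W+U+R) = 3 + 2·[0.44 + 0.43 + 0.45] = 3 + 2.64 = 5.64.
Under uncorrelated errors the observed covariances equal the true-score covariances, so only the own-variance terms attenuate.
True-score variance = [0.91 + 0.55 + 0.65] + 2.64 = 2.11 + 2.64 = 4.75.
Reliability = 4.75 / 5.64 = 0.842.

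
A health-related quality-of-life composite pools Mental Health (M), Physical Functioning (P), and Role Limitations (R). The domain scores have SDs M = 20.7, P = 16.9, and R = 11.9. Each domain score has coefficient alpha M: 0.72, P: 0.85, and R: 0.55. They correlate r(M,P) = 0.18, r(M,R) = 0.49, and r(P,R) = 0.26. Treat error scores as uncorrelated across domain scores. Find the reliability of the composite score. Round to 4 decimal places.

0.8294

Var(M+P+R) = 20.7² + 16.9² + 11.9² + 2·[20.7·16.9·0.18 + 20.7·11.9·0.49 + 16.9·11.9·0.26] = 855.71 + 471.919 = 1327.63.
Under uncorrelated errors the observed covariances equal the true-score covariances, so only the own-variance terms attenuate.
True-score variance = [20.7²·0.72 + 16.9²·0.85 + 11.9²·0.55] + 471.919 = 629.167 + 471.919 = 1101.09.
Reliability = 1101.09 / 1327.63 = 0.8294.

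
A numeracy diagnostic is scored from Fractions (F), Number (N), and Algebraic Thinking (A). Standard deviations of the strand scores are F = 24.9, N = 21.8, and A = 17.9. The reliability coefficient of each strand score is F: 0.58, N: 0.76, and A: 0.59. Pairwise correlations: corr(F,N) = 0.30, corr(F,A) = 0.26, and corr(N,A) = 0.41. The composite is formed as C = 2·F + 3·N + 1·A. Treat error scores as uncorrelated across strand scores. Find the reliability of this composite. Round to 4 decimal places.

Var(C) = 2²·24.9² + 3²·21.8² + 17.9² + 2·[6·24.9·21.8·0.30 + 2·24.9·17.9·0.26 + 3·21.8·17.9·0.41] = 7077.61 + 3377.63 = 10455.2.
Under uncorrelated errors the observed covariances equal the true-score covariances, so only the own-variance terms attenuate.
True-score variance = [2²·24.9²·0.58 + 3²·21.8²·0.76 + 17.9²·0.59] + 3377.63 = 4878.11 + 3377.63 = 8255.74.
Reliability = 8255.74 / 10455.2 = 0.7896.

0.7896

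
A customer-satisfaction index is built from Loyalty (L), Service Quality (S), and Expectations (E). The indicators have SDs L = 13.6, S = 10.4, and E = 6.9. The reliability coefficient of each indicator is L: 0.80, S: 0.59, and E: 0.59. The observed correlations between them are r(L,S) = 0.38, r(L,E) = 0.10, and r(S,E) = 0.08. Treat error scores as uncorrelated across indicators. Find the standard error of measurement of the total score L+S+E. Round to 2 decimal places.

10.04

Var(total) = 340.73 + 137.744 = 478.474.
True-score variance = 239.872 + 137.744 = 377.616, so reliability = 0.7892.
Error variance = 478.474 − 377.616 = 100.858; SEM = √100.858 = 10.04.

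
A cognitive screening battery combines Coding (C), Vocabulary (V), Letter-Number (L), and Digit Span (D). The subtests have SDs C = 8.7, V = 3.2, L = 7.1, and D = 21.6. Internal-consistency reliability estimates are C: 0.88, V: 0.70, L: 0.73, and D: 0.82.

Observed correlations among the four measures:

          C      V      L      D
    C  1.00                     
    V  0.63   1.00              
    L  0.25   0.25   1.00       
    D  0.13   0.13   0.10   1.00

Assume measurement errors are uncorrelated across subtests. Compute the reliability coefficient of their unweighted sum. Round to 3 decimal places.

Var(C+V+L+D) = 8.7² + 3.2² + 7.1² + 21.6² + 2·[8.7·3.2·0.63 + 8.7·7.1·0.25 + 8.7·21.6·0.13 + 3.2·7.1·0.25 + 3.2·21.6·0.13 + 7.1·21.6·0.10] = 602.9 + 174.826 = 777.726.
With uncorrelated errors the cross-covariances are all true-score covariance, so they carry over unchanged; only the diagonal terms shrink to ρᵢσᵢ².
True-score variance = [8.7²·0.88 + 3.2²·0.70 + 7.1²·0.73 + 21.6²·0.82] + 174.826 = 493.154 + 174.826 = 667.98.
Reliability = 667.98 / 777.726 = 0.859.

0.859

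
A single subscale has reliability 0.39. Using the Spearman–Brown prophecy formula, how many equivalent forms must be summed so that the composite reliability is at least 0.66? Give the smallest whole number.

4

k ≥ ρ*(1−ρ₁)/(ρ₁(1−ρ*)) = 0.66·0.61 / (0.39·0.34) = 3.036.
Smallest integer k = 4.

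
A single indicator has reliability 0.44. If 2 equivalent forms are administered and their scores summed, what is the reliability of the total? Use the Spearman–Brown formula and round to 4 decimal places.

ρ_k = kρ / (1 + (k−1)ρ) = 2·0.44 / (1 + 1·0.44) = 0.880 / 1.440 = 0.6111.

0.6111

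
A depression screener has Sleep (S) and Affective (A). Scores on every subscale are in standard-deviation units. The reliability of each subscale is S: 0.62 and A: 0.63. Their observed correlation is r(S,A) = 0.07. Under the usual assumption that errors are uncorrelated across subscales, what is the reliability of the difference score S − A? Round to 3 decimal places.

Var(S−A) = 1 + 1 − 2·0.07 = 2 − 0.14 = 1.86.
Because errors are independent across components, Cov(Tᵢ,Tⱼ) = Cov(Xᵢ,Xⱼ); the off-diagonal part of the true-score variance is the same as above.
True-score variance = [0.62 + 0.63] − 0.14 = 1.25 − 0.14 = 1.11.
Reliability = 1.11 / 1.86 = 0.597.

0.597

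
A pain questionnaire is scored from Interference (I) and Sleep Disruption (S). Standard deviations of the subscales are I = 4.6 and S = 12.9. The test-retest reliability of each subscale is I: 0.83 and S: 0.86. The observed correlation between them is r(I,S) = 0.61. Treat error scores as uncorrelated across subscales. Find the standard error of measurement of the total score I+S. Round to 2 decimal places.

5.19

Var(total) = 187.57 + 72.3948 = 259.965.
True-score variance = 160.675 + 72.3948 = 233.07, so reliability = 0.8965.
Error variance = 259.965 − 233.07 = 26.8946; SEM = √26.8946 = 5.19.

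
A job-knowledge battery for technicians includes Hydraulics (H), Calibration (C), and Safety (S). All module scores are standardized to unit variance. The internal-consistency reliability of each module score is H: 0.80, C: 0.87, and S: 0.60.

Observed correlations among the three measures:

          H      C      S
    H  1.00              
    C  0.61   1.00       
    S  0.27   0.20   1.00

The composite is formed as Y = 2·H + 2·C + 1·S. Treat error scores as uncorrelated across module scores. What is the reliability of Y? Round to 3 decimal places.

Var(Y) = 2² + 2² + 1 + 2·[4·0.61 + 2·0.27 + 2·0.20] = 9 + 6.76 = 15.76.
Because errors are independent across components, Cov(Tᵢ,Tⱼ) = Cov(Xᵢ,Xⱼ); the off-diagonal part of the true-score variance is the same as above.
True-score variance = [2²·0.80 + 2²·0.87 + 0.60] + 6.76 = 7.28 + 6.76 = 14.04.
Reliability = 14.04 / 15.76 = 0.891.

0.891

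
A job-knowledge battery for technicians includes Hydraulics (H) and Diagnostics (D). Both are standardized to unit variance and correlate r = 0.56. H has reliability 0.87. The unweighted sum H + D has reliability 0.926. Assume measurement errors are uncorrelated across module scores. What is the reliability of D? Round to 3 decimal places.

Var(H+D) = 2 + 2·0.56 = 3.120.
True-score variance = ρ_H + ρ_D + 2·0.56, so 0.926 = (0.87 + ρ_D + 1.12) / 3.120.
ρ_D = 0.926·3.120 − 0.87 − 1.12 = 0.899.

0.899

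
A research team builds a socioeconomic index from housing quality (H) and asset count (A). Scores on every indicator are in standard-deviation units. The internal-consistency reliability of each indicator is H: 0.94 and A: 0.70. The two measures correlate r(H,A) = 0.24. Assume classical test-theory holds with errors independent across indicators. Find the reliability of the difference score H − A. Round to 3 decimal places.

Var(H−A) = 1 + 1 − 2·0.24 = 2 − 0.48 = 1.52.
Because errors are independent across components, Cov(Tᵢ,Tⱼ) = Cov(Xᵢ,Xⱼ); the off-diagonal part of the true-score variance is the same as above.
True-score variance = [0.94 + 0.70] − 0.48 = 1.64 − 0.48 = 1.16.
Reliability = 1.16 / 1.52 = 0.763.

0.763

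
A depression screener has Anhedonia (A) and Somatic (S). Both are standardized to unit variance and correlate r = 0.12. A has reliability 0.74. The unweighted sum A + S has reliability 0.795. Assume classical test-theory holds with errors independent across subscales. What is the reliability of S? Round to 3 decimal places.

Var(A+S) = 2 + 2·0.12 = 2.240.
True-score variance = ρ_A + ρ_S + 2·0.12, so 0.795 = (0.74 + ρ_S + 0.24) / 2.240.
ρ_S = 0.795·2.240 − 0.74 − 0.24 = 0.801.

0.801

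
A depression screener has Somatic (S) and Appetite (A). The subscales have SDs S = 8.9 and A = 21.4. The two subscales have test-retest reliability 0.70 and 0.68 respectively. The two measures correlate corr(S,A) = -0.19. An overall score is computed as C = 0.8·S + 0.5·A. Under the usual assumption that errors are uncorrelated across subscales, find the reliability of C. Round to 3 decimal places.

0.619

Var(C) = 0.8²·8.9² + 0.5²·21.4² + 2·[0.4·8.9·21.4·(-0.19)] = 165.184 − 28.9499 = 136.234.
Because errors are independent across components, Cov(Tᵢ,Tⱼ) = Cov(Xᵢ,Xⱼ); the off-diagonal part of the true-score variance is the same as above.
True-score variance = [0.8²·8.9²·0.70 + 0.5²·21.4²·0.68] − 28.9499 = 113.339 − 28.9499 = 84.3894.
Reliability = 84.3894 / 136.234 = 0.619.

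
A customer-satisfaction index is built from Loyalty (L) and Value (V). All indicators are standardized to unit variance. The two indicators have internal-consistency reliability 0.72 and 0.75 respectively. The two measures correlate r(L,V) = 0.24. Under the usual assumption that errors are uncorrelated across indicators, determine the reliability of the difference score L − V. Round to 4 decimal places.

Var(L−V) = 1 + 1 − 2·0.24 = 2 − 0.48 = 1.52.
Because errors are independent across components, Cov(Tᵢ,Tⱼ) = Cov(Xᵢ,Xⱼ); the off-diagonal part of the true-score variance is the same as above.
True-score variance = [0.72 + 0.75] − 0.48 = 1.47 − 0.48 = 0.99.
Reliability = 0.99 / 1.52 = 0.6513.

0.6513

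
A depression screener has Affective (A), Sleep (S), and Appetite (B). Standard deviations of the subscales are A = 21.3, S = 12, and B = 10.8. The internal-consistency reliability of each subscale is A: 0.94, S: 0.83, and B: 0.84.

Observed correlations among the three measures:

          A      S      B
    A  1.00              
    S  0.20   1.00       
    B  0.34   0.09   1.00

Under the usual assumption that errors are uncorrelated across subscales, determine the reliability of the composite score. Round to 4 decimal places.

0.9294

Var(A+S+B) = 21.3² + 12² + 10.8² + 2·[21.3·12·0.20 + 21.3·10.8·0.34 + 12·10.8·0.09] = 714.33 + 281.995 = 996.325.
Because errors are independent across components, Cov(Tᵢ,Tⱼ) = Cov(Xᵢ,Xⱼ); the off-diagonal part of the true-score variance is the same as above.
True-score variance = [21.3²·0.94 + 12²·0.83 + 10.8²·0.84] + 281.995 = 643.966 + 281.995 = 925.961.
Reliability = 925.961 / 996.325 = 0.9294.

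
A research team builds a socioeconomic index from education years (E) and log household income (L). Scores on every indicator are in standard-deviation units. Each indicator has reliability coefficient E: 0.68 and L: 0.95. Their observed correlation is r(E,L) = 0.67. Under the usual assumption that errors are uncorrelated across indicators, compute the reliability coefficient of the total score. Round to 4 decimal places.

0.8892

Var(E+L) = 2 + 2·[0.67] = 2 + 1.34 = 3.34.
Because errors are independent across components, Cov(Tᵢ,Tⱼ) = Cov(Xᵢ,Xⱼ); the off-diagonal part of the true-score variance is the same as above.
True-score variance = [0.68 + 0.95] + 1.34 = 1.63 + 1.34 = 2.97.
Reliability = 2.97 / 3.34 = 0.8892.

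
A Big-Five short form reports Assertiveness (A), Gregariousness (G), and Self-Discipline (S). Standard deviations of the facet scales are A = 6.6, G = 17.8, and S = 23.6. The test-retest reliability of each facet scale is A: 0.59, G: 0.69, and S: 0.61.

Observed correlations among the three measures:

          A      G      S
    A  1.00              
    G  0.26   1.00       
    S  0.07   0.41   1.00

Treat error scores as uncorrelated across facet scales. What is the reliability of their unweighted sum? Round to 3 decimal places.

Var(A+G+S) = 6.6² + 17.8² + 23.6² + 2·[6.6·17.8·0.26 + 6.6·23.6·0.07 + 17.8·23.6·0.41] = 917.36 + 427.362 = 1344.72.
With uncorrelated errors the cross-covariances are all true-score covariance, so they carry over unchanged; only the diagonal terms shrink to ρᵢσᵢ².
True-score variance = [6.6²·0.59 + 17.8²·0.69 + 23.6²·0.61] + 427.362 = 584.066 + 427.362 = 1011.43.
Reliability = 1011.43 / 1344.72 = 0.752.

0.752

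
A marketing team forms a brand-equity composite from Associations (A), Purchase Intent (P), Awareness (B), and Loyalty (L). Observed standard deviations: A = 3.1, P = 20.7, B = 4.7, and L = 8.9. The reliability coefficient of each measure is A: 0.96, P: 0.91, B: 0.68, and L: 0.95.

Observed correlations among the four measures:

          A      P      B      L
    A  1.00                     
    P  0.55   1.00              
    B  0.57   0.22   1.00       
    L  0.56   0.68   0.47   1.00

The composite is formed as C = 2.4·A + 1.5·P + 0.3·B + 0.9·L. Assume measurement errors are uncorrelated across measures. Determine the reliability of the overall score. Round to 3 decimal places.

Var(C) = 2.4²·3.1² + 1.5²·20.7² + 0.3²·4.7² + 0.9²·8.9² + 2·[3.6·3.1·20.7·0.55 + 0.72·3.1·4.7·0.57 + 2.16·3.1·8.9·0.56 + 0.45·20.7·4.7·0.22 + 1.35·20.7·8.9·0.68 + 0.27·4.7·8.9·0.47] = 1085.6 + 700.944 = 1786.55.
Because errors are independent across components, Cov(Tᵢ,Tⱼ) = Cov(Xᵢ,Xⱼ); the off-diagonal part of the true-score variance is the same as above.
True-score variance = [2.4²·3.1²·0.96 + 1.5²·20.7²·0.91 + 0.3²·4.7²·0.68 + 0.9²·8.9²·0.95] + 700.944 = 992.777 + 700.944 = 1693.72.
Reliability = 1693.72 / 1786.55 = 0.948.

0.948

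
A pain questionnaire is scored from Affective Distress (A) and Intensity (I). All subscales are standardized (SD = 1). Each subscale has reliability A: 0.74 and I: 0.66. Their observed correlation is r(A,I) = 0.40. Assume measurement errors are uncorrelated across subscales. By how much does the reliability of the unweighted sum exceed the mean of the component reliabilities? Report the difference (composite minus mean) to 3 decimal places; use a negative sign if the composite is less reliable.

Var(sum) = 2 + 0.8 = 2.8; true-score variance = 1.4 + 0.8 = 2.2; composite reliability = 0.7857.
Mean component reliability = 0.7000.
Difference = 0.7857 − 0.7000 = 0.086.

0.086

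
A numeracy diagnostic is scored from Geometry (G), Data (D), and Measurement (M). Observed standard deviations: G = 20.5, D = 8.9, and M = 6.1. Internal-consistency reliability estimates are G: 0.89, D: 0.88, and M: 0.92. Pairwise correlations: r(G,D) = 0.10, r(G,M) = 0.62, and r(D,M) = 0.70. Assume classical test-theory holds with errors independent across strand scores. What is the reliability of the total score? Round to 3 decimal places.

Var(G+D+M) = 20.5² + 8.9² + 6.1² + 2·[20.5·8.9·0.10 + 20.5·6.1·0.62 + 8.9·6.1·0.70] = 536.67 + 267.558 = 804.228.
Because errors are independent across components, Cov(Tᵢ,Tⱼ) = Cov(Xᵢ,Xⱼ); the off-diagonal part of the true-score variance is the same as above.
True-score variance = [20.5²·0.89 + 8.9²·0.88 + 6.1²·0.92] + 267.558 = 477.96 + 267.558 = 745.518.
Reliability = 745.518 / 804.228 = 0.927.

0.927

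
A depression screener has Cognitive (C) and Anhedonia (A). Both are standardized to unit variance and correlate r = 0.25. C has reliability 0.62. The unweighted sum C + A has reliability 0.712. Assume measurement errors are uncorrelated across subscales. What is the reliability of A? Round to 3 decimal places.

0.660

Var(C+A) = 2 + 2·0.25 = 2.500.
True-score variance = ρ_C + ρ_A + 2·0.25, so 0.712 = (0.62 + ρ_A + 0.50) / 2.500.
ρ_A = 0.712·2.500 − 0.62 − 0.50 = 0.660.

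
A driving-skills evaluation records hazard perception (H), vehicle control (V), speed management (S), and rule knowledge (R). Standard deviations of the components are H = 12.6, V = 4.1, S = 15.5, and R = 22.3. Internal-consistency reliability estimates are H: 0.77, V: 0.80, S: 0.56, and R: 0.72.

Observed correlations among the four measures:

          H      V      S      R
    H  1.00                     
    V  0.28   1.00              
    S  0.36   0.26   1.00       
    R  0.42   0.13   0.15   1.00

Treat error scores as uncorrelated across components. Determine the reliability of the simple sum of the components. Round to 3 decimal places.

0.807

Var(H+V+S+R) = 12.6² + 4.1² + 15.5² + 22.3² + 2·[12.6·4.1·0.28 + 12.6·15.5·0.36 + 12.6·22.3·0.42 + 4.1·15.5·0.26 + 4.1·22.3·0.13 + 15.5·22.3·0.15] = 913.11 + 566.082 = 1479.19.
Under uncorrelated errors the observed covariances equal the true-score covariances, so only the own-variance terms attenuate.
True-score variance = [12.6²·0.77 + 4.1²·0.80 + 15.5²·0.56 + 22.3²·0.72] + 566.082 = 628.282 + 566.082 = 1194.36.
Reliability = 1194.36 / 1479.19 = 0.807.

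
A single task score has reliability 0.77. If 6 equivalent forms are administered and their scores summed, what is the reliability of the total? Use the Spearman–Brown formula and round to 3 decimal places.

ρ_k = kρ / (1 + (k−1)ρ) = 6·0.77 / (1 + 5·0.77) = 4.620 / 4.850 = 0.953.

0.953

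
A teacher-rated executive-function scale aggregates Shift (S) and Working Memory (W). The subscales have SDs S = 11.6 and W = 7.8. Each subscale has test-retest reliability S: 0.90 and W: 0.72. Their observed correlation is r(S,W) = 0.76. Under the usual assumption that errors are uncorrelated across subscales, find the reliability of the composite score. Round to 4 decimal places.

0.9084

Var(S+W) = 11.6² + 7.8² + 2·[11.6·7.8·0.76] = 195.4 + 137.53 = 332.93.
Under uncorrelated errors the observed covariances equal the true-score covariances, so only the own-variance terms attenuate.
True-score variance = [11.6²·0.90 + 7.8²·0.72] + 137.53 = 164.909 + 137.53 = 302.438.
Reliability = 302.438 / 332.93 = 0.9084.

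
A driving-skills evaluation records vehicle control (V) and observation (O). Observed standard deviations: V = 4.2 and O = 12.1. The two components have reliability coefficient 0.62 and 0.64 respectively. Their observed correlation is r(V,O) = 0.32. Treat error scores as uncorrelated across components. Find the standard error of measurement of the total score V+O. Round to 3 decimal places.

Var(total) = 164.05 + 32.5248 = 196.575.
True-score variance = 104.639 + 32.5248 = 137.164, so reliability = 0.6978.
Error variance = 196.575 − 137.164 = 59.4108; SEM = √59.4108 = 7.708.

7.708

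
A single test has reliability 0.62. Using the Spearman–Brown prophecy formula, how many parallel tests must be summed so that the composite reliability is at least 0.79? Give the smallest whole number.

3

k ≥ ρ*(1−ρ₁)/(ρ₁(1−ρ*)) = 0.79·0.38 / (0.62·0.21) = 2.306.
Smallest integer k = 3.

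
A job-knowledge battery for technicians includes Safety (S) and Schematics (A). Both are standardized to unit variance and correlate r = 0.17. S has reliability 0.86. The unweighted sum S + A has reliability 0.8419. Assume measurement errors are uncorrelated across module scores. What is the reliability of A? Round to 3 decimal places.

0.770

Var(S+A) = 2 + 2·0.17 = 2.340.
True-score variance = ρ_S + ρ_A + 2·0.17, so 0.8419 = (0.86 + ρ_A + 0.34) / 2.340.
ρ_A = 0.8419·2.340 − 0.86 − 0.34 = 0.770.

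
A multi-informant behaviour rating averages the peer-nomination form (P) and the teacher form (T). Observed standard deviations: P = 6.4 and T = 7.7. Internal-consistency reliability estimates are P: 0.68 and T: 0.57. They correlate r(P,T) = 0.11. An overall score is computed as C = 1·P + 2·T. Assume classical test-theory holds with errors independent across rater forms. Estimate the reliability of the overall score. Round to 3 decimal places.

0.616

Var(C) = 6.4² + 2²·7.7² + 2·[2·6.4·7.7·0.11] = 278.12 + 21.6832 = 299.803.
Under uncorrelated errors the observed covariances equal the true-score covariances, so only the own-variance terms attenuate.
True-score variance = [6.4²·0.68 + 2²·7.7²·0.57] + 21.6832 = 163.034 + 21.6832 = 184.717.
Reliability = 184.717 / 299.803 = 0.616.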